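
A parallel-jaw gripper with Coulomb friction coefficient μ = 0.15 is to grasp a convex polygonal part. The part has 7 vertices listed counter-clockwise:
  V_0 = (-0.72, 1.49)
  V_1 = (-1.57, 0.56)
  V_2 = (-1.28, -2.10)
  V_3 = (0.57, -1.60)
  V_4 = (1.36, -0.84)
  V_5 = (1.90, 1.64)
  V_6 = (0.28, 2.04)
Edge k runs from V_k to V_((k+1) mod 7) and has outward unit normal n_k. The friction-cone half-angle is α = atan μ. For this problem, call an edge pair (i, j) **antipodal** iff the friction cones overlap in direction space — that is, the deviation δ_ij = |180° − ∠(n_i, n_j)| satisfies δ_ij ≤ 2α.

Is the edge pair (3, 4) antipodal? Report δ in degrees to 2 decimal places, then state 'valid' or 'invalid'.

α = atan 0.15 = 8.53°;  2α = 17.06°
edge 3: e_3 = (+0.79, +0.76);  n_3 = (+0.6933, -0.7207)
edge 4: e_4 = (+0.54, +2.48);  n_4 = (+0.9771, -0.2128)
∠(n_3, n_4) = 33.82°
δ = |180° − 33.82°| = 146.18°
146.18° > 2α = 17.06°  →  invalid

δ = 146.18°, invalid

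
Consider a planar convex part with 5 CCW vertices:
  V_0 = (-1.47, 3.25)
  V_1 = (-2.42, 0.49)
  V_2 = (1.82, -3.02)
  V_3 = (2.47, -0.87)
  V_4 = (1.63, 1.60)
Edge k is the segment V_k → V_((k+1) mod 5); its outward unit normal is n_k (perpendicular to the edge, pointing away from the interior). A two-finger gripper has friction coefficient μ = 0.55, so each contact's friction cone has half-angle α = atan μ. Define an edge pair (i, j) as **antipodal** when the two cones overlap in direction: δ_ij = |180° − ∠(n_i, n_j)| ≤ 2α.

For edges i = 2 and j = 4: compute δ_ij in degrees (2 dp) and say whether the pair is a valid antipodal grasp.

δ = 101.20°, invalid

α = atan 0.55 = 28.81°;  2α = 57.62°
edge 2: e_2 = (+0.65, +2.15);  n_2 = (+0.9572, -0.2894)
edge 4: e_4 = (-3.10, +1.65);  n_4 = (+0.4698, +0.8827)
∠(n_2, n_4) = 78.80°
δ = |180° − 78.80°| = 101.20°
101.20° > 2α = 57.62°  →  invalid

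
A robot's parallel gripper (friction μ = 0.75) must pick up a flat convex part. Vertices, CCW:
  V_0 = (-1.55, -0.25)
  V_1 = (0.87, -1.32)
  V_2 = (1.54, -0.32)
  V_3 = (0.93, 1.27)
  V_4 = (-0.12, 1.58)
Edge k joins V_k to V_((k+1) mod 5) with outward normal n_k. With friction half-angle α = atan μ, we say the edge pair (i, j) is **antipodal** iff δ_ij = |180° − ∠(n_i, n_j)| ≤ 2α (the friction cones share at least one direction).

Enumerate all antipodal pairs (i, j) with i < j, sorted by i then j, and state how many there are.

count = 5; pairs: (0,2), (0,3), (1,3), (1,4), (2,4)

α = atan 0.75 = 36.87°;  2α = 73.74°
n_0 = (-0.4044, -0.9146)
n_1 = (+0.8308, -0.5566)
n_2 = (+0.9336, +0.3582)
n_3 = (+0.2832, +0.9591)
n_4 = (-0.7880, +0.6157)
  (0,1): δ = 99.97°  ·
  (0,2): δ = 45.16°  ✓
  (0,3): δ = 7.40°  ✓
  (0,4): δ = 75.85°  ·
  (1,2): δ = 125.19°  ·
  (1,3): δ = 72.63°  ✓
  (1,4): δ = 4.18°  ✓
  (2,3): δ = 127.44°  ·
  (2,4): δ = 58.99°  ✓
  (3,4): δ = 111.56°  ·
antipodal pairs: 5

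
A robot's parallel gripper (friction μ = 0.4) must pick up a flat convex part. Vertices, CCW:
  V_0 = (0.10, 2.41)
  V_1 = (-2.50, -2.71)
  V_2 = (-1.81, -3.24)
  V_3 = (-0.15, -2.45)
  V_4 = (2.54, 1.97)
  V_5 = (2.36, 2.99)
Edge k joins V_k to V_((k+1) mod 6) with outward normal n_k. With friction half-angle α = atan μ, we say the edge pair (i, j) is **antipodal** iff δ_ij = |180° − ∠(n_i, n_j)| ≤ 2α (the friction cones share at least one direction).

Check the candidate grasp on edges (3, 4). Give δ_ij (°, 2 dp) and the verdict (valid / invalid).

δ = 138.67°, invalid

α = atan 0.4 = 21.80°;  2α = 43.60°
edge 3: e_3 = (+2.69, +4.42);  n_3 = (+0.8542, -0.5199)
edge 4: e_4 = (-0.18, +1.02);  n_4 = (+0.9848, +0.1738)
∠(n_3, n_4) = 41.33°
δ = |180° − 41.33°| = 138.67°
138.67° > 2α = 43.60°  →  invalid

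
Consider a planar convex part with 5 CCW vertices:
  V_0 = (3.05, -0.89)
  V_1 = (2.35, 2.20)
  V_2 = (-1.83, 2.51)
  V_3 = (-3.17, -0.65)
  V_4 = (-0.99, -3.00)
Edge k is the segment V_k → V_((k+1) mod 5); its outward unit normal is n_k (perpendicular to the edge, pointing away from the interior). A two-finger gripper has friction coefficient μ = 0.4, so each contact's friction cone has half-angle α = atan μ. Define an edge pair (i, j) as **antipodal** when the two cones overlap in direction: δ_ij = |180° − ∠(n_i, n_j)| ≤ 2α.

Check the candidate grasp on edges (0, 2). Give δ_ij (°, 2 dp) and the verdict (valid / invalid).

δ = 35.74°, valid

α = atan 0.4 = 21.80°;  2α = 43.60°
edge 0: e_0 = (-0.70, +3.09);  n_0 = (+0.9753, +0.2209)
edge 2: e_2 = (-1.34, -3.16);  n_2 = (-0.9206, +0.3904)
∠(n_0, n_2) = 144.26°
δ = |180° − 144.26°| = 35.74°
35.74° ≤ 2α = 43.60°  →  valid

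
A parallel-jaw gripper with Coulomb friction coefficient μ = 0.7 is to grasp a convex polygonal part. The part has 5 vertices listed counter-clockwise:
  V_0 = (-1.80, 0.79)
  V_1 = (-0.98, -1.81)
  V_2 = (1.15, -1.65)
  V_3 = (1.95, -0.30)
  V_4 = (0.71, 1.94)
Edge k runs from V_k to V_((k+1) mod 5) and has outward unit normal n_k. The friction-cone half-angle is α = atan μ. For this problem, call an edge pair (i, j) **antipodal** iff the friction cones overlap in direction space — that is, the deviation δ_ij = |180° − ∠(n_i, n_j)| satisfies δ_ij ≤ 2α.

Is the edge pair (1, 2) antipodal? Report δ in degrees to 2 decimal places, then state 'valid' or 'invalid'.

δ = 124.95°, invalid

α = atan 0.7 = 34.99°;  2α = 69.98°
edge 1: e_1 = (+2.13, +0.16);  n_1 = (+0.0749, -0.9972)
edge 2: e_2 = (+0.80, +1.35);  n_2 = (+0.8603, -0.5098)
∠(n_1, n_2) = 55.05°
δ = |180° − 55.05°| = 124.95°
124.95° > 2α = 69.98°  →  invalid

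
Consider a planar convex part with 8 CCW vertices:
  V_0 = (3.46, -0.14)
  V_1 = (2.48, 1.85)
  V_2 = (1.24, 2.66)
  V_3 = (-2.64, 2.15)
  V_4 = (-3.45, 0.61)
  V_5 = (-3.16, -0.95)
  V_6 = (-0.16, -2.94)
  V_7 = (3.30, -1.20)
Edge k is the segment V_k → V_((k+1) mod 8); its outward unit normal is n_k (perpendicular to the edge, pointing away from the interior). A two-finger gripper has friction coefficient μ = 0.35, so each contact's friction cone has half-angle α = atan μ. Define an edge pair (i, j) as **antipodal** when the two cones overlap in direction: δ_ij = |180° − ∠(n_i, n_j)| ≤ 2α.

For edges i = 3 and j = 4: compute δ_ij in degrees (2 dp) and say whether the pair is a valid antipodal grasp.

α = atan 0.35 = 19.29°;  2α = 38.58°
edge 3: e_3 = (-0.81, -1.54);  n_3 = (-0.8850, +0.4655)
edge 4: e_4 = (+0.29, -1.56);  n_4 = (-0.9832, -0.1828)
∠(n_3, n_4) = 38.27°
δ = |180° − 38.27°| = 141.73°
141.73° > 2α = 38.58°  →  invalid

δ = 141.73°, invalid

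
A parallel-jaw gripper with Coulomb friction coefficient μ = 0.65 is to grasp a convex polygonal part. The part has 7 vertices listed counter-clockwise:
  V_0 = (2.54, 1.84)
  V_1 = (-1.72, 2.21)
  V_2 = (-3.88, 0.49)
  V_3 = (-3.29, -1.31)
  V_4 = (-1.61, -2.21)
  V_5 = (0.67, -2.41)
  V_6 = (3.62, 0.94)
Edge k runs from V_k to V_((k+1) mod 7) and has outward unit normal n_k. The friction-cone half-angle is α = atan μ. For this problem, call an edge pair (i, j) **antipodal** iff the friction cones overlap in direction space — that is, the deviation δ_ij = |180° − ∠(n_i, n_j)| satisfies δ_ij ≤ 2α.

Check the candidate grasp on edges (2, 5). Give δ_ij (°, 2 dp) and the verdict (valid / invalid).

δ = 59.52°, valid

α = atan 0.65 = 33.02°;  2α = 66.05°
edge 2: e_2 = (+0.59, -1.80);  n_2 = (-0.9503, -0.3115)
edge 5: e_5 = (+2.95, +3.35);  n_5 = (+0.7505, -0.6609)
∠(n_2, n_5) = 120.48°
δ = |180° − 120.48°| = 59.52°
59.52° ≤ 2α = 66.05°  →  valid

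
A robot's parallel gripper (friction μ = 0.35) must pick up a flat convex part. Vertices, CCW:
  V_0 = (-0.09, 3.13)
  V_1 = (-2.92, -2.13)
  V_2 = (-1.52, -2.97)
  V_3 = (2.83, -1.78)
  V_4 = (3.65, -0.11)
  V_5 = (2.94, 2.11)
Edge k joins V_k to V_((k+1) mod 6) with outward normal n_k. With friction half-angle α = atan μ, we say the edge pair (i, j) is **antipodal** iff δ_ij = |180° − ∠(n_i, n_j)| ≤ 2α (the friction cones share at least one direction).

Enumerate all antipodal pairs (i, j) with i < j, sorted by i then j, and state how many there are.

α = atan 0.35 = 19.29°;  2α = 38.58°
n_0 = (-0.8806, +0.4738)
n_1 = (-0.5145, -0.8575)
n_2 = (+0.2639, -0.9646)
n_3 = (+0.8976, -0.4408)
n_4 = (+0.9525, +0.3046)
n_5 = (+0.3190, +0.9477)
  (0,1): δ = 92.68°  ·
  (0,2): δ = 46.42°  ·
  (0,3): δ = 2.13°  ✓
  (0,4): δ = 46.02°  ·
  (0,5): δ = 99.68°  ·
  (1,2): δ = 133.74°  ·
  (1,3): δ = 85.19°  ·
  (1,4): δ = 41.30°  ·
  (1,5): δ = 12.36°  ✓
  (2,3): δ = 131.45°  ·
  (2,4): δ = 87.56°  ·
  (2,5): δ = 33.90°  ✓
  (3,4): δ = 136.11°  ·
  (3,5): δ = 82.45°  ·
  (4,5): δ = 126.34°  ·
antipodal pairs: 3

count = 3; pairs: (0,3), (1,5), (2,5)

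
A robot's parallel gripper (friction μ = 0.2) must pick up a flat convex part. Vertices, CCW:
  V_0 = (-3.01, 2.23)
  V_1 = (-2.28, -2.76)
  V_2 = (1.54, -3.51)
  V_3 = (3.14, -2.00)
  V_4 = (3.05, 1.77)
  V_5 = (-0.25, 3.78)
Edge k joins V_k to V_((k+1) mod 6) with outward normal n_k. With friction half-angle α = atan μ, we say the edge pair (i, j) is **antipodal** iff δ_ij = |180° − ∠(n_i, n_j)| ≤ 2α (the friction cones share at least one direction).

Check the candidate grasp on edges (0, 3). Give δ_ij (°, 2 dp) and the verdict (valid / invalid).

α = atan 0.2 = 11.31°;  2α = 22.62°
edge 0: e_0 = (+0.73, -4.99);  n_0 = (-0.9895, -0.1448)
edge 3: e_3 = (-0.09, +3.77);  n_3 = (+0.9997, +0.0239)
∠(n_0, n_3) = 173.04°
δ = |180° − 173.04°| = 6.96°
6.96° ≤ 2α = 22.62°  →  valid

δ = 6.96°, valid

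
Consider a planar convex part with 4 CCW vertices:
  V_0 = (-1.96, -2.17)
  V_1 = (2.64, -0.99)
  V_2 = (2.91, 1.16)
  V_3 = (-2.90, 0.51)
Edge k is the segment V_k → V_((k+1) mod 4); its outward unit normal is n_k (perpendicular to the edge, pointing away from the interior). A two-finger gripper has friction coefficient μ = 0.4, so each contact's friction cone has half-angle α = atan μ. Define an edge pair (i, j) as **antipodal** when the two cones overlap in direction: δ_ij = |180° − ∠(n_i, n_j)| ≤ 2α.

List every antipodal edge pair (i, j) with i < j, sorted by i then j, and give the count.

count = 2; pairs: (0,2), (1,3)

α = atan 0.4 = 21.80°;  2α = 43.60°
n_0 = (+0.2485, -0.9686)
n_1 = (+0.9922, -0.1246)
n_2 = (-0.1112, +0.9938)
n_3 = (-0.9436, -0.3310)
  (0,1): δ = 111.55°  ·
  (0,2): δ = 8.00°  ✓
  (0,3): δ = 94.94°  ·
  (1,2): δ = 76.46°  ·
  (1,3): δ = 26.49°  ✓
  (2,3): δ = 77.06°  ·
antipodal pairs: 2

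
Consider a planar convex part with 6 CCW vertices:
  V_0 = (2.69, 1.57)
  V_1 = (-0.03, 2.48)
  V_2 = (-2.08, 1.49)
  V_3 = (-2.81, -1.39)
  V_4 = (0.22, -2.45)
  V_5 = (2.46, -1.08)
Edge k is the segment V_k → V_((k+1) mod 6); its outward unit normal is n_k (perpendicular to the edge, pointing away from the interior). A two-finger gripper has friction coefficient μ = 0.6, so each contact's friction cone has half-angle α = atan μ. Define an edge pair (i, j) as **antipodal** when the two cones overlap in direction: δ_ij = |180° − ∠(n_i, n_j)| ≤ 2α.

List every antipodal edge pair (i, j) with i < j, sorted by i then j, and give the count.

α = atan 0.6 = 30.96°;  2α = 61.93°
n_0 = (+0.3173, +0.9483)
n_1 = (-0.4349, +0.9005)
n_2 = (-0.9693, +0.2457)
n_3 = (-0.3302, -0.9439)
n_4 = (+0.5218, -0.8531)
n_5 = (+0.9963, -0.0865)
  (0,1): δ = 135.72°  ·
  (0,2): δ = 85.73°  ·
  (0,3): δ = 0.78°  ✓
  (0,4): δ = 49.95°  ✓
  (0,5): δ = 103.54°  ·
  (1,2): δ = 130.00°  ·
  (1,3): δ = 45.06°  ✓
  (1,4): δ = 5.67°  ✓
  (1,5): δ = 59.26°  ✓
  (2,3): δ = 95.06°  ·
  (2,4): δ = 44.33°  ✓
  (2,5): δ = 9.26°  ✓
  (3,4): δ = 129.27°  ·
  (3,5): δ = 75.68°  ·
  (4,5): δ = 126.41°  ·
antipodal pairs: 7

count = 7; pairs: (0,3), (0,4), (1,3), (1,4), (1,5), (2,4), (2,5)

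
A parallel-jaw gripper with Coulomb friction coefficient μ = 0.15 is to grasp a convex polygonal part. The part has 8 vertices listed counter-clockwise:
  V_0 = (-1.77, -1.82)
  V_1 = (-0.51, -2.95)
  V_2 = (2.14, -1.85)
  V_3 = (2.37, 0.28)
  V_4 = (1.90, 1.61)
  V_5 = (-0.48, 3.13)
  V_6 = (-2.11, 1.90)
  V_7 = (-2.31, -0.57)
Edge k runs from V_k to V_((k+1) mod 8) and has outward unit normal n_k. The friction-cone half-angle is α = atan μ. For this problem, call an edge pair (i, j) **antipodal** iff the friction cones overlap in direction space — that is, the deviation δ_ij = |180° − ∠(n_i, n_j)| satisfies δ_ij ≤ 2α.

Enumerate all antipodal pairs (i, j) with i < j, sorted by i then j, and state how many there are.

α = atan 0.15 = 8.53°;  2α = 17.06°
n_0 = (-0.6677, -0.7445)
n_1 = (+0.3834, -0.9236)
n_2 = (+0.9942, -0.1074)
n_3 = (+0.9429, +0.3332)
n_4 = (+0.5382, +0.8428)
n_5 = (-0.6023, +0.7982)
n_6 = (-0.9967, +0.0807)
n_7 = (-0.9180, -0.3966)
  (0,1): δ = 115.57°  ·
  (0,2): δ = 54.28°  ·
  (0,3): δ = 28.65°  ·
  (0,4): δ = 9.32°  ✓
  (0,5): δ = 78.92°  ·
  (0,6): δ = 127.26°  ·
  (0,7): δ = 155.25°  ·
  (1,2): δ = 118.71°  ·
  (1,3): δ = 93.08°  ·
  (1,4): δ = 55.11°  ·
  (1,5): δ = 14.50°  ✓
  (1,6): δ = 62.83°  ·
  (1,7): δ = 90.82°  ·
  (2,3): δ = 154.37°  ·
  (2,4): δ = 116.40°  ·
  (2,5): δ = 46.80°  ·
  (2,6): δ = 1.53°  ✓
  (2,7): δ = 29.53°  ·
  (3,4): δ = 142.03°  ·
  (3,5): δ = 72.42°  ·
  (3,6): δ = 24.09°  ·
  (3,7): δ = 3.90°  ✓
  (4,5): δ = 110.40°  ·
  (4,6): δ = 62.06°  ·
  (4,7): δ = 34.07°  ·
  (5,6): δ = 131.67°  ·
  (5,7): δ = 103.67°  ·
  (6,7): δ = 152.01°  ·
antipodal pairs: 4

count = 4; pairs: (0,4), (1,5), (2,6), (3,7)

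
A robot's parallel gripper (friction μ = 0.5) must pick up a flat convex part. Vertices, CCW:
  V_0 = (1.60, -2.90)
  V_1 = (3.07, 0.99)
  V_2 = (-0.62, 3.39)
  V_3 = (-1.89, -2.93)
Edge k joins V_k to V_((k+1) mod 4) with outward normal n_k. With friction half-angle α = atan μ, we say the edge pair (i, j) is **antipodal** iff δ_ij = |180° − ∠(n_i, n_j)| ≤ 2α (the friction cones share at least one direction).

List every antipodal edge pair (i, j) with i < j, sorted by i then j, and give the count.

α = atan 0.5 = 26.57°;  2α = 53.13°
n_0 = (+0.9354, -0.3535)
n_1 = (+0.5452, +0.8383)
n_2 = (-0.9804, +0.1970)
n_3 = (+0.0086, -1.0000)
  (0,1): δ = 102.34°  ·
  (0,2): δ = 9.34°  ✓
  (0,3): δ = 111.19°  ·
  (1,2): δ = 68.32°  ·
  (1,3): δ = 33.53°  ✓
  (2,3): δ = 78.15°  ·
antipodal pairs: 2

count = 2; pairs: (0,2), (1,3)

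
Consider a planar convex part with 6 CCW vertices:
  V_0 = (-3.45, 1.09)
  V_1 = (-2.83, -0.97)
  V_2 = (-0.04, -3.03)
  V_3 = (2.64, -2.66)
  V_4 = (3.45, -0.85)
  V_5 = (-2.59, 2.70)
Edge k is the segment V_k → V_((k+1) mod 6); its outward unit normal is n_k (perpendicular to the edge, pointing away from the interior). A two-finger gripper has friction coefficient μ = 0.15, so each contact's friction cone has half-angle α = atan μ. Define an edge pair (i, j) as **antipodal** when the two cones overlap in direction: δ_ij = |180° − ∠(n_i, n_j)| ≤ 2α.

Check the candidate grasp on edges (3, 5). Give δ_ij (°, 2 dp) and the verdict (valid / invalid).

δ = 4.00°, valid

α = atan 0.15 = 8.53°;  2α = 17.06°
edge 3: e_3 = (+0.81, +1.81);  n_3 = (+0.9128, -0.4085)
edge 5: e_5 = (-0.86, -1.61);  n_5 = (-0.8820, +0.4712)
∠(n_3, n_5) = 176.00°
δ = |180° − 176.00°| = 4.00°
4.00° ≤ 2α = 17.06°  →  valid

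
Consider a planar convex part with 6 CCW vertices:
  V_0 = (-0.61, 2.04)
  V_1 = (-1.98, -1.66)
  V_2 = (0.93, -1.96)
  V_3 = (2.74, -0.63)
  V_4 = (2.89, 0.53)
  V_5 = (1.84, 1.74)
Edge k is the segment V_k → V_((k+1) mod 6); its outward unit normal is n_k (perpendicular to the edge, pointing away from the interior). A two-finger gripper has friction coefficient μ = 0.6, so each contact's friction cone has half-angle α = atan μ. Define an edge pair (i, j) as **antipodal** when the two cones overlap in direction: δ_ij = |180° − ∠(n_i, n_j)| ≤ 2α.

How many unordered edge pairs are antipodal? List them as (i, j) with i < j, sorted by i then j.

α = atan 0.6 = 30.96°;  2α = 61.93°
n_0 = (-0.9378, +0.3472)
n_1 = (-0.1025, -0.9947)
n_2 = (+0.5921, -0.8058)
n_3 = (+0.9917, -0.1282)
n_4 = (+0.7553, +0.6554)
n_5 = (+0.1215, +0.9926)
  (0,1): δ = 75.57°  ·
  (0,2): δ = 33.37°  ✓
  (0,3): δ = 12.95°  ✓
  (0,4): δ = 61.27°  ✓
  (0,5): δ = 103.34°  ·
  (1,2): δ = 137.81°  ·
  (1,3): δ = 91.48°  ·
  (1,4): δ = 43.16°  ✓
  (1,5): δ = 1.10°  ✓
  (2,3): δ = 133.68°  ·
  (2,4): δ = 85.36°  ·
  (2,5): δ = 43.29°  ✓
  (3,4): δ = 131.68°  ·
  (3,5): δ = 89.61°  ·
  (4,5): δ = 137.93°  ·
antipodal pairs: 6

count = 6; pairs: (0,2), (0,3), (0,4), (1,4), (1,5), (2,5)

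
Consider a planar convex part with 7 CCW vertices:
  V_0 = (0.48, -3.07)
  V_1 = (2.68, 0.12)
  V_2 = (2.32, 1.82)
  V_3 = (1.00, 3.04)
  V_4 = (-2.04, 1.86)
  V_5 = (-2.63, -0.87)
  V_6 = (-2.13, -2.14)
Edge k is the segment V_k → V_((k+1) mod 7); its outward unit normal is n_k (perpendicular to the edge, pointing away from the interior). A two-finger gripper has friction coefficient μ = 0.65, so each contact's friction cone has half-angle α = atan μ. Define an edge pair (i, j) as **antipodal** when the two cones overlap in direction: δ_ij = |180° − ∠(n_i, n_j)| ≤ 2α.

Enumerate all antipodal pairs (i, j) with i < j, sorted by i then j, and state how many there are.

count = 10; pairs: (0,3), (0,4), (0,5), (1,4), (1,5), (1,6), (2,4), (2,5), (2,6), (3,6)

α = atan 0.65 = 33.02°;  2α = 66.05°
n_0 = (+0.8232, -0.5677)
n_1 = (+0.9783, +0.2072)
n_2 = (+0.6787, +0.7344)
n_3 = (-0.3619, +0.9322)
n_4 = (-0.9774, +0.2112)
n_5 = (-0.9305, -0.3663)
n_6 = (-0.3357, -0.9420)
  (0,1): δ = 133.45°  ·
  (0,2): δ = 98.15°  ·
  (0,3): δ = 34.19°  ✓
  (0,4): δ = 22.40°  ✓
  (0,5): δ = 56.08°  ✓
  (0,6): δ = 104.98°  ·
  (1,2): δ = 144.70°  ·
  (1,3): δ = 80.74°  ·
  (1,4): δ = 24.15°  ✓
  (1,5): δ = 9.53°  ✓
  (1,6): δ = 58.43°  ✓
  (2,3): δ = 116.04°  ·
  (2,4): δ = 59.45°  ✓
  (2,5): δ = 25.76°  ✓
  (2,6): δ = 23.13°  ✓
  (3,4): δ = 123.41°  ·
  (3,5): δ = 89.72°  ·
  (3,6): δ = 40.83°  ✓
  (4,5): δ = 146.32°  ·
  (4,6): δ = 97.42°  ·
  (5,6): δ = 131.10°  ·
antipodal pairs: 10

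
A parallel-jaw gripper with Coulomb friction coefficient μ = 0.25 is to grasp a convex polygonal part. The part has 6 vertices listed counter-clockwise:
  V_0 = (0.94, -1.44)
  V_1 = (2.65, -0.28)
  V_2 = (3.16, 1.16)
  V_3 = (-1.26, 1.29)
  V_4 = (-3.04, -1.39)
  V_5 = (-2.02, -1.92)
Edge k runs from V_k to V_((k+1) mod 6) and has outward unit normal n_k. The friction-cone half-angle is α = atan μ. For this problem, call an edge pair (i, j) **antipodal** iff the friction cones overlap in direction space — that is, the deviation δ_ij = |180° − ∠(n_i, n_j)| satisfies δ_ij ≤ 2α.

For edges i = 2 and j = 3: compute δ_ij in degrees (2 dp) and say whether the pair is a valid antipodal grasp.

δ = 121.91°, invalid

α = atan 0.25 = 14.04°;  2α = 28.07°
edge 2: e_2 = (-4.42, +0.13);  n_2 = (+0.0294, +0.9996)
edge 3: e_3 = (-1.78, -2.68);  n_3 = (-0.8330, +0.5533)
∠(n_2, n_3) = 58.09°
δ = |180° − 58.09°| = 121.91°
121.91° > 2α = 28.07°  →  invalid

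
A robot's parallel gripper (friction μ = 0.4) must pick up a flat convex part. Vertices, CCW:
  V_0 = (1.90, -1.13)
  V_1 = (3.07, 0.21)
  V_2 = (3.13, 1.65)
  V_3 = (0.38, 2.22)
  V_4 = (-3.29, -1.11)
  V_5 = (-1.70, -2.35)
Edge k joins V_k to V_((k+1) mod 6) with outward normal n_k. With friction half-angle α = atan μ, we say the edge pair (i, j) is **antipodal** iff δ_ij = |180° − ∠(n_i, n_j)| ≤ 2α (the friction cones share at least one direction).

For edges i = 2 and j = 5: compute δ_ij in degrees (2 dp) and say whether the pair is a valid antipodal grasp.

δ = 30.43°, valid

α = atan 0.4 = 21.80°;  2α = 43.60°
edge 2: e_2 = (-2.75, +0.57);  n_2 = (+0.2030, +0.9792)
edge 5: e_5 = (+3.60, +1.22);  n_5 = (+0.3210, -0.9471)
∠(n_2, n_5) = 149.57°
δ = |180° − 149.57°| = 30.43°
30.43° ≤ 2α = 43.60°  →  valid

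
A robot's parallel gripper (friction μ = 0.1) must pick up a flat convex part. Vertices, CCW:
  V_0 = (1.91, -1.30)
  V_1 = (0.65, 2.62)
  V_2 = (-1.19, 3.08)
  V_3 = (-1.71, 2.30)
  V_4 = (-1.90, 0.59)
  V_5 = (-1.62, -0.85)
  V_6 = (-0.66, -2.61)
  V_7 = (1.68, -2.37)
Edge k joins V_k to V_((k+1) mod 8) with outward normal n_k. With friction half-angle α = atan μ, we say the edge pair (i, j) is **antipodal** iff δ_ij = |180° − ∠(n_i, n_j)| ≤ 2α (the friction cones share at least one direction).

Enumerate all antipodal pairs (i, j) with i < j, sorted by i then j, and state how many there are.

count = 3; pairs: (0,4), (0,5), (3,7)

α = atan 0.1 = 5.71°;  2α = 11.42°
n_0 = (+0.9520, +0.3060)
n_1 = (+0.2425, +0.9701)
n_2 = (-0.8321, +0.5547)
n_3 = (-0.9939, +0.1104)
n_4 = (-0.9816, -0.1909)
n_5 = (-0.8779, -0.4789)
n_6 = (+0.1020, -0.9948)
n_7 = (+0.9777, -0.2102)
  (0,1): δ = 121.86°  ·
  (0,2): δ = 51.51°  ·
  (0,3): δ = 24.16°  ·
  (0,4): δ = 6.82°  ✓
  (0,5): δ = 10.79°  ✓
  (0,6): δ = 78.04°  ·
  (0,7): δ = 150.05°  ·
  (1,2): δ = 109.65°  ·
  (1,3): δ = 82.30°  ·
  (1,4): δ = 64.96°  ·
  (1,5): δ = 47.35°  ·
  (1,6): δ = 19.89°  ·
  (1,7): δ = 91.90°  ·
  (2,3): δ = 152.65°  ·
  (2,4): δ = 135.31°  ·
  (2,5): δ = 117.70°  ·
  (2,6): δ = 50.45°  ·
  (2,7): δ = 21.56°  ·
  (3,4): δ = 162.66°  ·
  (3,5): δ = 145.05°  ·
  (3,6): δ = 77.80°  ·
  (3,7): δ = 5.79°  ✓
  (4,5): δ = 162.39°  ·
  (4,6): δ = 95.15°  ·
  (4,7): δ = 23.13°  ·
  (5,6): δ = 112.75°  ·
  (5,7): δ = 40.74°  ·
  (6,7): δ = 107.99°  ·
antipodal pairs: 3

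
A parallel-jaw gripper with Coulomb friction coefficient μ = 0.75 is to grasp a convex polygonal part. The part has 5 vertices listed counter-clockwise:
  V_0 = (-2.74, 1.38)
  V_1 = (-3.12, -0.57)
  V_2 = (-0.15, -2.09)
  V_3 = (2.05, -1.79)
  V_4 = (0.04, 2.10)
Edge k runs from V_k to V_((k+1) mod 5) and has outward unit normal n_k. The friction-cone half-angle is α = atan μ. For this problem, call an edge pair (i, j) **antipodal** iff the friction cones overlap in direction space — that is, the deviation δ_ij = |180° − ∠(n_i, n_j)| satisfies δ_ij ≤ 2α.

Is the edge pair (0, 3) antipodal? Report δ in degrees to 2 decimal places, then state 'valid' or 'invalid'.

α = atan 0.75 = 36.87°;  2α = 73.74°
edge 0: e_0 = (-0.38, -1.95);  n_0 = (-0.9815, +0.1913)
edge 3: e_3 = (-2.01, +3.89);  n_3 = (+0.8884, +0.4591)
∠(n_0, n_3) = 141.65°
δ = |180° − 141.65°| = 38.35°
38.35° ≤ 2α = 73.74°  →  valid

δ = 38.35°, valid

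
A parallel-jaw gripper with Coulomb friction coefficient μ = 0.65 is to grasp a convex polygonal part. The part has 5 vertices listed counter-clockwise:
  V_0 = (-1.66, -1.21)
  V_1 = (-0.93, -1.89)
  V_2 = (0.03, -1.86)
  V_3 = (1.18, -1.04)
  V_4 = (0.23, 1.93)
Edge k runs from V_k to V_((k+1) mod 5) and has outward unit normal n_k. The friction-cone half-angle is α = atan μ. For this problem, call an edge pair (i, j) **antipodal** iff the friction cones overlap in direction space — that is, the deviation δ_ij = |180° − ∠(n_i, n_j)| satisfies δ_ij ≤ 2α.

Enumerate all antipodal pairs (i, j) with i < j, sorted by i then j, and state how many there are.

count = 4; pairs: (0,3), (1,4), (2,4), (3,4)

α = atan 0.65 = 33.02°;  2α = 66.05°
n_0 = (-0.6816, -0.7317)
n_1 = (+0.0312, -0.9995)
n_2 = (+0.5806, -0.8142)
n_3 = (+0.9525, +0.3047)
n_4 = (-0.8568, +0.5157)
  (0,1): δ = 135.24°  ·
  (0,2): δ = 101.54°  ·
  (0,3): δ = 29.29°  ✓
  (0,4): δ = 101.92°  ·
  (1,2): δ = 146.30°  ·
  (1,3): δ = 74.05°  ·
  (1,4): δ = 57.17°  ✓
  (2,3): δ = 107.75°  ·
  (2,4): δ = 23.47°  ✓
  (3,4): δ = 48.78°  ✓
antipodal pairs: 4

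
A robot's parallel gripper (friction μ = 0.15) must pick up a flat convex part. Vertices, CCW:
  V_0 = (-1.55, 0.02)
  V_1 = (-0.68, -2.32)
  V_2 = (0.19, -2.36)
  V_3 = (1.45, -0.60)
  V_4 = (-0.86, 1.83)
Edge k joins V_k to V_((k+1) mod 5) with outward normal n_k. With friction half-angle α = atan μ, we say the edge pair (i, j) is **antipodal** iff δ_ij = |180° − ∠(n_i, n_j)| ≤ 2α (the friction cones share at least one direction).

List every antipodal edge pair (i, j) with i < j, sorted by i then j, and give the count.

count = 1; pairs: (2,4)

α = atan 0.15 = 8.53°;  2α = 17.06°
n_0 = (-0.9373, -0.3485)
n_1 = (-0.0459, -0.9989)
n_2 = (+0.8131, -0.5821)
n_3 = (+0.7248, +0.6890)
n_4 = (-0.9344, +0.3562)
  (0,1): δ = 113.03°  ·
  (0,2): δ = 55.99°  ·
  (0,3): δ = 23.15°  ·
  (0,4): δ = 138.74°  ·
  (1,2): δ = 122.97°  ·
  (1,3): δ = 43.82°  ·
  (1,4): δ = 71.76°  ·
  (2,3): δ = 100.85°  ·
  (2,4): δ = 14.73°  ✓
  (3,4): δ = 64.42°  ·
antipodal pairs: 1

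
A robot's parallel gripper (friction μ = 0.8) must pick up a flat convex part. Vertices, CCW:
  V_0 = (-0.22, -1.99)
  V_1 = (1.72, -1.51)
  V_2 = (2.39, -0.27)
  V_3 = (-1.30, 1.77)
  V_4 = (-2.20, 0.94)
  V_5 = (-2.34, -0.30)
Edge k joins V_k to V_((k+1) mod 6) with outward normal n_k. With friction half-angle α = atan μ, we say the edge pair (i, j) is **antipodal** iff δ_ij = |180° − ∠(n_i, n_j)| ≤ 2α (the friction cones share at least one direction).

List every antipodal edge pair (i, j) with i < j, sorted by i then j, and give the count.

count = 7; pairs: (0,2), (0,3), (0,4), (1,3), (1,4), (2,4), (2,5)

α = atan 0.8 = 38.66°;  2α = 77.32°
n_0 = (+0.2402, -0.9707)
n_1 = (+0.8798, -0.4754)
n_2 = (+0.4838, +0.8752)
n_3 = (-0.6779, +0.7351)
n_4 = (-0.9937, +0.1122)
n_5 = (-0.6233, -0.7819)
  (0,1): δ = 132.28°  ·
  (0,2): δ = 42.83°  ✓
  (0,3): δ = 28.79°  ✓
  (0,4): δ = 69.66°  ✓
  (0,5): δ = 127.54°  ·
  (1,2): δ = 90.55°  ·
  (1,3): δ = 18.93°  ✓
  (1,4): δ = 21.94°  ✓
  (1,5): δ = 79.82°  ·
  (2,3): δ = 108.38°  ·
  (2,4): δ = 67.51°  ✓
  (2,5): δ = 9.62°  ✓
  (3,4): δ = 139.12°  ·
  (3,5): δ = 81.24°  ·
  (4,5): δ = 122.12°  ·
antipodal pairs: 7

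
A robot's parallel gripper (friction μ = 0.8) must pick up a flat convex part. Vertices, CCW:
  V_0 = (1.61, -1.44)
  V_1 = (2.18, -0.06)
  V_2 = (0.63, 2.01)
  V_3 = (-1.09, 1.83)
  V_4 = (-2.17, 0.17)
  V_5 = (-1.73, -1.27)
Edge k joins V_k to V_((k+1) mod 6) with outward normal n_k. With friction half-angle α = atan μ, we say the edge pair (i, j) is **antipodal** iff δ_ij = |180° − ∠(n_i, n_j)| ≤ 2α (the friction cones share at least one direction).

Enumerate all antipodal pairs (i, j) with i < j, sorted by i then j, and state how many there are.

count = 8; pairs: (0,2), (0,3), (0,4), (1,3), (1,4), (1,5), (2,5), (3,5)

α = atan 0.8 = 38.66°;  2α = 77.32°
n_0 = (+0.9243, -0.3818)
n_1 = (+0.8005, +0.5994)
n_2 = (-0.1041, +0.9946)
n_3 = (-0.8382, +0.5453)
n_4 = (-0.9564, -0.2922)
n_5 = (-0.0508, -0.9987)
  (0,1): δ = 120.73°  ·
  (0,2): δ = 61.58°  ✓
  (0,3): δ = 10.61°  ✓
  (0,4): δ = 39.43°  ✓
  (0,5): δ = 109.53°  ·
  (1,2): δ = 120.85°  ·
  (1,3): δ = 69.87°  ✓
  (1,4): δ = 19.83°  ✓
  (1,5): δ = 50.26°  ✓
  (2,3): δ = 129.02°  ·
  (2,4): δ = 78.98°  ·
  (2,5): δ = 8.89°  ✓
  (3,4): δ = 129.96°  ·
  (3,5): δ = 59.87°  ✓
  (4,5): δ = 109.90°  ·
antipodal pairs: 8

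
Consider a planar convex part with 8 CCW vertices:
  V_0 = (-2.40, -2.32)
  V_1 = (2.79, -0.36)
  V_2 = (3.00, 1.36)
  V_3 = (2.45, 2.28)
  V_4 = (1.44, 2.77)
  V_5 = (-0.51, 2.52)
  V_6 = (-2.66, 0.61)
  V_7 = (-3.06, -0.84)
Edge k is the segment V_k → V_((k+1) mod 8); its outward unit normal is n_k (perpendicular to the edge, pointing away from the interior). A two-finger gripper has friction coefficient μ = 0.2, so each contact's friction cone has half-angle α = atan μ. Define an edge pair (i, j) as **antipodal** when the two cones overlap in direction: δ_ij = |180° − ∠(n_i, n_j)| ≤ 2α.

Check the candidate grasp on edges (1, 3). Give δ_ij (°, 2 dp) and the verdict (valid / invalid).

δ = 108.92°, invalid

α = atan 0.2 = 11.31°;  2α = 22.62°
edge 1: e_1 = (+0.21, +1.72);  n_1 = (+0.9926, -0.1212)
edge 3: e_3 = (-1.01, +0.49);  n_3 = (+0.4365, +0.8997)
∠(n_1, n_3) = 71.08°
δ = |180° − 71.08°| = 108.92°
108.92° > 2α = 22.62°  →  invalid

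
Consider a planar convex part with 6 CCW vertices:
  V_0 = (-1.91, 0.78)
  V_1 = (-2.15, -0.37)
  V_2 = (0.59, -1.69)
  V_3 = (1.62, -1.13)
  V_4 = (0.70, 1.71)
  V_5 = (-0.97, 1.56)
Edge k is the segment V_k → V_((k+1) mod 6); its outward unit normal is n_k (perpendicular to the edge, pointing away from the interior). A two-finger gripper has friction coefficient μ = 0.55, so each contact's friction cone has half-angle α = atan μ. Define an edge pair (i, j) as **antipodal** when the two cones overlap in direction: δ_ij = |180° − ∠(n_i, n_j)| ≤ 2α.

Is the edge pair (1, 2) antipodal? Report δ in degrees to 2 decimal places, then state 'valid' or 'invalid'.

δ = 125.75°, invalid

α = atan 0.55 = 28.81°;  2α = 57.62°
edge 1: e_1 = (+2.74, -1.32);  n_1 = (-0.4340, -0.9009)
edge 2: e_2 = (+1.03, +0.56);  n_2 = (+0.4777, -0.8785)
∠(n_1, n_2) = 54.25°
δ = |180° − 54.25°| = 125.75°
125.75° > 2α = 57.62°  →  invalid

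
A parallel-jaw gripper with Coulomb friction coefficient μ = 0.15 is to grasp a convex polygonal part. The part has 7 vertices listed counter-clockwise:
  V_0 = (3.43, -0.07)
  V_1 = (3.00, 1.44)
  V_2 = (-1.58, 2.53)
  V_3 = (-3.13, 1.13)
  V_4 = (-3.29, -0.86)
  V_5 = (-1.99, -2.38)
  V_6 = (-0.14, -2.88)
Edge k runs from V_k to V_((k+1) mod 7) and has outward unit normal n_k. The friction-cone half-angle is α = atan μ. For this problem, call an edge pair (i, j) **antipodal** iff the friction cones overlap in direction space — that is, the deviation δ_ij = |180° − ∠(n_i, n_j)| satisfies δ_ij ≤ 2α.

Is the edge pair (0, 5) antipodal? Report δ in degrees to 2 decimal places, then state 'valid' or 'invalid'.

δ = 58.98°, invalid

α = atan 0.15 = 8.53°;  2α = 17.06°
edge 0: e_0 = (-0.43, +1.51);  n_0 = (+0.9618, +0.2739)
edge 5: e_5 = (+1.85, -0.50);  n_5 = (-0.2609, -0.9654)
∠(n_0, n_5) = 121.02°
δ = |180° − 121.02°| = 58.98°
58.98° > 2α = 17.06°  →  invalid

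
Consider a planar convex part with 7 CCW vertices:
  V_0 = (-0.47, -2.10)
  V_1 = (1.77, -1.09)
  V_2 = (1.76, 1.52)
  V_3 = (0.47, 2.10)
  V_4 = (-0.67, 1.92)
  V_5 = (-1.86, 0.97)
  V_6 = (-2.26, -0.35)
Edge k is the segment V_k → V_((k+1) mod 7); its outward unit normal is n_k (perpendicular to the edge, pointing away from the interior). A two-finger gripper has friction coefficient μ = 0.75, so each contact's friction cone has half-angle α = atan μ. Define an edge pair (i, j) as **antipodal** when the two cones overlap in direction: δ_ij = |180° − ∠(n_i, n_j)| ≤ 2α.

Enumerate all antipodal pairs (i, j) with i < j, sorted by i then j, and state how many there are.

count = 9; pairs: (0,2), (0,3), (0,4), (0,5), (1,4), (1,5), (1,6), (2,6), (3,6)

α = atan 0.75 = 36.87°;  2α = 73.74°
n_0 = (+0.4110, -0.9116)
n_1 = (+1.0000, +0.0038)
n_2 = (+0.4101, +0.9121)
n_3 = (-0.1560, +0.9878)
n_4 = (-0.6239, +0.7815)
n_5 = (-0.9570, +0.2900)
n_6 = (-0.6991, -0.7151)
  (0,1): δ = 114.05°  ·
  (0,2): δ = 48.48°  ✓
  (0,3): δ = 15.30°  ✓
  (0,4): δ = 14.33°  ✓
  (0,5): δ = 48.87°  ✓
  (0,6): δ = 111.38°  ·
  (1,2): δ = 114.43°  ·
  (1,3): δ = 81.25°  ·
  (1,4): δ = 51.62°  ✓
  (1,5): δ = 17.08°  ✓
  (1,6): δ = 45.43°  ✓
  (2,3): δ = 146.82°  ·
  (2,4): δ = 117.19°  ·
  (2,5): δ = 82.65°  ·
  (2,6): δ = 20.14°  ✓
  (3,4): δ = 150.37°  ·
  (3,5): δ = 115.83°  ·
  (3,6): δ = 53.33°  ✓
  (4,5): δ = 145.46°  ·
  (4,6): δ = 82.95°  ·
  (5,6): δ = 117.49°  ·
antipodal pairs: 9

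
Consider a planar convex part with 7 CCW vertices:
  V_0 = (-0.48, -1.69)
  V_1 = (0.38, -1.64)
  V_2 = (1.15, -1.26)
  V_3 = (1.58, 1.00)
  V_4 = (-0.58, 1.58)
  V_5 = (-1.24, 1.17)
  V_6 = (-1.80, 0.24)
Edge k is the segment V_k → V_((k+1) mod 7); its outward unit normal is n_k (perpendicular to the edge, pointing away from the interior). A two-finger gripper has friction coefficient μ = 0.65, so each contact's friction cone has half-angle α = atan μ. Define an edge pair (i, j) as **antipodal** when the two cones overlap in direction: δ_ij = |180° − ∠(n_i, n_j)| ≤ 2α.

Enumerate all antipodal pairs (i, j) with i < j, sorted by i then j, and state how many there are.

count = 10; pairs: (0,3), (0,4), (0,5), (1,3), (1,4), (1,5), (2,4), (2,5), (2,6), (3,6)

α = atan 0.65 = 33.02°;  2α = 66.05°
n_0 = (+0.0580, -0.9983)
n_1 = (+0.4425, -0.8967)
n_2 = (+0.9824, -0.1869)
n_3 = (+0.2593, +0.9658)
n_4 = (-0.5277, +0.8494)
n_5 = (-0.8567, +0.5158)
n_6 = (-0.8254, -0.5645)
  (0,1): δ = 157.06°  ·
  (0,2): δ = 104.10°  ·
  (0,3): δ = 18.36°  ✓
  (0,4): δ = 28.52°  ✓
  (0,5): δ = 55.62°  ✓
  (0,6): δ = 121.04°  ·
  (1,2): δ = 127.04°  ·
  (1,3): δ = 41.30°  ✓
  (1,4): δ = 5.58°  ✓
  (1,5): δ = 32.68°  ✓
  (1,6): δ = 98.10°  ·
  (2,3): δ = 94.26°  ·
  (2,4): δ = 47.38°  ✓
  (2,5): δ = 20.28°  ✓
  (2,6): δ = 45.14°  ✓
  (3,4): δ = 133.12°  ·
  (3,5): δ = 106.02°  ·
  (3,6): δ = 40.60°  ✓
  (4,5): δ = 152.90°  ·
  (4,6): δ = 87.48°  ·
  (5,6): δ = 114.58°  ·
antipodal pairs: 10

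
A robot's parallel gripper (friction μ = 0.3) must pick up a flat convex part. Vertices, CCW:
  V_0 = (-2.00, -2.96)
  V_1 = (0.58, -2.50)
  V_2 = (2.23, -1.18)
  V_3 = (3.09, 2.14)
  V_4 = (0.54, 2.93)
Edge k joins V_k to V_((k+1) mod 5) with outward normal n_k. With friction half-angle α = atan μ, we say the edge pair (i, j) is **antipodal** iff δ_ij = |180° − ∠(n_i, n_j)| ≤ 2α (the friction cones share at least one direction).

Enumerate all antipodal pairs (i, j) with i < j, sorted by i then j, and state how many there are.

α = atan 0.3 = 16.70°;  2α = 33.40°
n_0 = (+0.1755, -0.9845)
n_1 = (+0.6247, -0.7809)
n_2 = (+0.9680, -0.2508)
n_3 = (+0.2959, +0.9552)
n_4 = (-0.9183, +0.3960)
  (0,1): δ = 151.45°  ·
  (0,2): δ = 114.63°  ·
  (0,3): δ = 27.32°  ✓
  (0,4): δ = 56.56°  ·
  (1,2): δ = 143.18°  ·
  (1,3): δ = 55.87°  ·
  (1,4): δ = 28.01°  ✓
  (2,3): δ = 92.69°  ·
  (2,4): δ = 8.81°  ✓
  (3,4): δ = 96.11°  ·
antipodal pairs: 3

count = 3; pairs: (0,3), (1,4), (2,4)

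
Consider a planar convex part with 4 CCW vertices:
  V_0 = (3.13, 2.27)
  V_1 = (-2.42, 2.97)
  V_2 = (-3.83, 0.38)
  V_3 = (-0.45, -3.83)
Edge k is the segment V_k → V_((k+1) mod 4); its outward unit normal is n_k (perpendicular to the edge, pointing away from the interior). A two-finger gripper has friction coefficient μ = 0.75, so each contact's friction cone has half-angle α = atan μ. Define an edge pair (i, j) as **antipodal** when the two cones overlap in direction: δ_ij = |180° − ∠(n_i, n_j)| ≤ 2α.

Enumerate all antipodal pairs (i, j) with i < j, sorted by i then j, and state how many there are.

count = 4; pairs: (0,2), (0,3), (1,3), (2,3)

α = atan 0.75 = 36.87°;  2α = 73.74°
n_0 = (+0.1251, +0.9921)
n_1 = (-0.8783, +0.4781)
n_2 = (-0.7798, -0.6260)
n_3 = (+0.8624, -0.5062)
  (0,1): δ = 111.38°  ·
  (0,2): δ = 44.05°  ✓
  (0,3): δ = 66.78°  ✓
  (1,2): δ = 112.68°  ·
  (1,3): δ = 1.84°  ✓
  (2,3): δ = 69.17°  ✓
antipodal pairs: 4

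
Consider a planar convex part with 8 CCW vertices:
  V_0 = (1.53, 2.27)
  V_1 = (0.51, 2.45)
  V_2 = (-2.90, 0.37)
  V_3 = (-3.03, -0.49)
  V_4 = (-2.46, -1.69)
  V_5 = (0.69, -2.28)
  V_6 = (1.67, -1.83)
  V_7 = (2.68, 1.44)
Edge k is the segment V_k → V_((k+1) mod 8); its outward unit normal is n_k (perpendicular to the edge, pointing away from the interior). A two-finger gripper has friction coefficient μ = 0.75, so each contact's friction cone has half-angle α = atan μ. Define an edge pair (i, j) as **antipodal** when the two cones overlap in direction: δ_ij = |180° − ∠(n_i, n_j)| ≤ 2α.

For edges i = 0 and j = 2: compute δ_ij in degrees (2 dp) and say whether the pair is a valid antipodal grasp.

α = atan 0.75 = 36.87°;  2α = 73.74°
edge 0: e_0 = (-1.02, +0.18);  n_0 = (+0.1738, +0.9848)
edge 2: e_2 = (-0.13, -0.86);  n_2 = (-0.9888, +0.1495)
∠(n_0, n_2) = 91.41°
δ = |180° − 91.41°| = 88.59°
88.59° > 2α = 73.74°  →  invalid

δ = 88.59°, invalid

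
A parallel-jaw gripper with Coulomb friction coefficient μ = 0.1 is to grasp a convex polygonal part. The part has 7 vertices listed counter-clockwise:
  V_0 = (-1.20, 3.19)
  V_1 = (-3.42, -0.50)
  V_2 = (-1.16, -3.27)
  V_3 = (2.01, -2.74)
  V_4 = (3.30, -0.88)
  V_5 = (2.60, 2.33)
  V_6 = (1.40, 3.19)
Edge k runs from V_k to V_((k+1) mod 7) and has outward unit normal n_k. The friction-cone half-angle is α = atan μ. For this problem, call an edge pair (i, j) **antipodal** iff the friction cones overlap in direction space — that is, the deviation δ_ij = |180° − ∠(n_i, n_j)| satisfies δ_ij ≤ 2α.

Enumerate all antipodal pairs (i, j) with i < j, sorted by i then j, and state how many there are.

α = atan 0.1 = 5.71°;  2α = 11.42°
n_0 = (-0.8569, +0.5155)
n_1 = (-0.7748, -0.6322)
n_2 = (+0.1649, -0.9863)
n_3 = (+0.8217, -0.5699)
n_4 = (+0.9770, +0.2131)
n_5 = (+0.5825, +0.8128)
n_6 = (+0.0000, +1.0000)
  (0,1): δ = 109.76°  ·
  (0,2): δ = 49.48°  ·
  (0,3): δ = 3.71°  ✓
  (0,4): δ = 43.33°  ·
  (0,5): δ = 85.40°  ·
  (0,6): δ = 121.03°  ·
  (1,2): δ = 119.72°  ·
  (1,3): δ = 73.95°  ·
  (1,4): δ = 26.91°  ·
  (1,5): δ = 15.16°  ·
  (1,6): δ = 50.79°  ·
  (2,3): δ = 134.23°  ·
  (2,4): δ = 87.19°  ·
  (2,5): δ = 45.12°  ·
  (2,6): δ = 9.49°  ✓
  (3,4): δ = 132.95°  ·
  (3,5): δ = 90.88°  ·
  (3,6): δ = 55.26°  ·
  (4,5): δ = 137.93°  ·
  (4,6): δ = 102.30°  ·
  (5,6): δ = 144.37°  ·
antipodal pairs: 2

count = 2; pairs: (0,3), (2,6)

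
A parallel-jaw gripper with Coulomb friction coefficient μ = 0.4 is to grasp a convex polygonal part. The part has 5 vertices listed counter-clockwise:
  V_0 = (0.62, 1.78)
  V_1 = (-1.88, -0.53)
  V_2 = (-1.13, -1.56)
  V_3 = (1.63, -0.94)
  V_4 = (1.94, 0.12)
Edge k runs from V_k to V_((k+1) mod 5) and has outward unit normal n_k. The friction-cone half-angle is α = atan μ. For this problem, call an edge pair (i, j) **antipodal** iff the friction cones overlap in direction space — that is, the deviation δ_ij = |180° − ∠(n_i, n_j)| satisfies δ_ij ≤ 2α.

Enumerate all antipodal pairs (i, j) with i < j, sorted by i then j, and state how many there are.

α = atan 0.4 = 21.80°;  2α = 43.60°
n_0 = (-0.6786, +0.7345)
n_1 = (-0.8084, -0.5886)
n_2 = (+0.2192, -0.9757)
n_3 = (+0.9598, -0.2807)
n_4 = (+0.7827, +0.6224)
  (0,1): δ = 96.68°  ·
  (0,2): δ = 30.08°  ✓
  (0,3): δ = 30.96°  ✓
  (0,4): δ = 85.75°  ·
  (1,2): δ = 113.40°  ·
  (1,3): δ = 52.36°  ·
  (1,4): δ = 2.43°  ✓
  (2,3): δ = 118.96°  ·
  (2,4): δ = 64.17°  ·
  (3,4): δ = 125.21°  ·
antipodal pairs: 3

count = 3; pairs: (0,2), (0,3), (1,4)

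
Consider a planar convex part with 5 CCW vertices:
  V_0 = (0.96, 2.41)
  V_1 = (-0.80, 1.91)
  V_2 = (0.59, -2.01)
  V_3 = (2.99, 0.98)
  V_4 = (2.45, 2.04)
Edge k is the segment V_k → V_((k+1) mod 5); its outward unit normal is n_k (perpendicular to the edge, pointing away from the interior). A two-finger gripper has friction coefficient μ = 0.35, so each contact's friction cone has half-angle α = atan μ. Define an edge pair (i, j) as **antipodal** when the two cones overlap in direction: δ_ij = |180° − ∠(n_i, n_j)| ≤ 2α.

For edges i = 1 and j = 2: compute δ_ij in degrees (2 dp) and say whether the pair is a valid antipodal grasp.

α = atan 0.35 = 19.29°;  2α = 38.58°
edge 1: e_1 = (+1.39, -3.92);  n_1 = (-0.9425, -0.3342)
edge 2: e_2 = (+2.40, +2.99);  n_2 = (+0.7798, -0.6260)
∠(n_1, n_2) = 121.72°
δ = |180° − 121.72°| = 58.28°
58.28° > 2α = 38.58°  →  invalid

δ = 58.28°, invalid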